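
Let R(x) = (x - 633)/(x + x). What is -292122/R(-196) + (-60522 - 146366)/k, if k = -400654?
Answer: -22939724411372/166071083 ≈ -1.3813e+5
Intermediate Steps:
R(x) = (-633 + x)/(2*x) (R(x) = (-633 + x)/((2*x)) = (-633 + x)*(1/(2*x)) = (-633 + x)/(2*x))
-292122/R(-196) + (-60522 - 146366)/k = -292122*(-392/(-633 - 196)) + (-60522 - 146366)/(-400654) = -292122/((½)*(-1/196)*(-829)) - 206888*(-1/400654) = -292122/829/392 + 103444/200327 = -292122*392/829 + 103444/200327 = -114511824/829 + 103444/200327 = -22939724411372/166071083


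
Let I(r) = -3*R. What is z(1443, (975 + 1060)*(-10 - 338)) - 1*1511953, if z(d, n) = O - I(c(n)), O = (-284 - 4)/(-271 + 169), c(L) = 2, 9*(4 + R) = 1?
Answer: -77110054/51 ≈ -1.5120e+6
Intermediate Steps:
R = -35/9 (R = -4 + (⅑)*1 = -4 + ⅑ = -35/9 ≈ -3.8889)
I(r) = 35/3 (I(r) = -3*(-35/9) = 35/3)
O = 48/17 (O = -288/(-102) = -288*(-1/102) = 48/17 ≈ 2.8235)
z(d, n) = -451/51 (z(d, n) = 48/17 - 1*35/3 = 48/17 - 35/3 = -451/51)
z(1443, (975 + 1060)*(-10 - 338)) - 1*1511953 = -451/51 - 1*1511953 = -451/51 - 1511953 = -77110054/51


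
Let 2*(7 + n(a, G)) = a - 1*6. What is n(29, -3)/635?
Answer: 9/1270 ≈ 0.0070866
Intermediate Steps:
n(a, G) = -10 + a/2 (n(a, G) = -7 + (a - 1*6)/2 = -7 + (a - 6)/2 = -7 + (-6 + a)/2 = -7 + (-3 + a/2) = -10 + a/2)
n(29, -3)/635 = (-10 + (½)*29)/635 = (-10 + 29/2)*(1/635) = (9/2)*(1/635) = 9/1270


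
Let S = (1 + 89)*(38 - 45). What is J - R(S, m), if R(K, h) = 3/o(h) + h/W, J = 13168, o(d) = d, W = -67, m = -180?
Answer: 52924627/4020 ≈ 13165.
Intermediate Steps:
S = -630 (S = 90*(-7) = -630)
R(K, h) = 3/h - h/67 (R(K, h) = 3/h + h/(-67) = 3/h + h*(-1/67) = 3/h - h/67)
J - R(S, m) = 13168 - (3/(-180) - 1/67*(-180)) = 13168 - (3*(-1/180) + 180/67) = 13168 - (-1/60 + 180/67) = 13168 - 1*10733/4020 = 13168 - 10733/4020 = 52924627/4020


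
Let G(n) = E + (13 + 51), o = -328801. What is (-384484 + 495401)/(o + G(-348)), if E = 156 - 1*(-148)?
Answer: -110917/328433 ≈ -0.33772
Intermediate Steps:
E = 304 (E = 156 + 148 = 304)
G(n) = 368 (G(n) = 304 + (13 + 51) = 304 + 64 = 368)
(-384484 + 495401)/(o + G(-348)) = (-384484 + 495401)/(-328801 + 368) = 110917/(-328433) = 110917*(-1/328433) = -110917/328433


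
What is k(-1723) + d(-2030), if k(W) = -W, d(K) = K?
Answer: -307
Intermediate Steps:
k(-1723) + d(-2030) = -1*(-1723) - 2030 = 1723 - 2030 = -307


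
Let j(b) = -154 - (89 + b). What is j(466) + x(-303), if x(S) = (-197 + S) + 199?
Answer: -1010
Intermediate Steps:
x(S) = 2 + S
j(b) = -243 - b (j(b) = -154 + (-89 - b) = -243 - b)
j(466) + x(-303) = (-243 - 1*466) + (2 - 303) = (-243 - 466) - 301 = -709 - 301 = -1010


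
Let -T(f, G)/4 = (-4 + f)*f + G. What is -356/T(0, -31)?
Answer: -89/31 ≈ -2.8710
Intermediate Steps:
T(f, G) = -4*G - 4*f*(-4 + f) (T(f, G) = -4*((-4 + f)*f + G) = -4*(f*(-4 + f) + G) = -4*(G + f*(-4 + f)) = -4*G - 4*f*(-4 + f))
-356/T(0, -31) = -356/(-4*(-31) - 4*0² + 16*0) = -356/(124 - 4*0 + 0) = -356/(124 + 0 + 0) = -356/124 = -356*1/124 = -89/31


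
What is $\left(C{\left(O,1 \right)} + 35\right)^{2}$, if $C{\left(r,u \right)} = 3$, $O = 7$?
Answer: $1444$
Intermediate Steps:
$\left(C{\left(O,1 \right)} + 35\right)^{2} = \left(3 + 35\right)^{2} = 38^{2} = 1444$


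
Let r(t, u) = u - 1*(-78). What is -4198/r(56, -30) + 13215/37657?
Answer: -78724883/903768 ≈ -87.107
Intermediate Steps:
r(t, u) = 78 + u (r(t, u) = u + 78 = 78 + u)
-4198/r(56, -30) + 13215/37657 = -4198/(78 - 30) + 13215/37657 = -4198/48 + 13215*(1/37657) = -4198*1/48 + 13215/37657 = -2099/24 + 13215/37657 = -78724883/903768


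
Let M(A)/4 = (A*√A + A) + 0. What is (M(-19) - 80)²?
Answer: -85408 + 23712*I*√19 ≈ -85408.0 + 1.0336e+5*I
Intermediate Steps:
M(A) = 4*A + 4*A^(3/2) (M(A) = 4*((A*√A + A) + 0) = 4*((A^(3/2) + A) + 0) = 4*((A + A^(3/2)) + 0) = 4*(A + A^(3/2)) = 4*A + 4*A^(3/2))
(M(-19) - 80)² = ((4*(-19) + 4*(-19)^(3/2)) - 80)² = ((-76 + 4*(-19*I*√19)) - 80)² = ((-76 - 76*I*√19) - 80)² = (-156 - 76*I*√19)²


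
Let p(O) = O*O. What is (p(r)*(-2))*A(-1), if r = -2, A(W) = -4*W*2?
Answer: -64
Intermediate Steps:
A(W) = -8*W
p(O) = O²
(p(r)*(-2))*A(-1) = ((-2)²*(-2))*(-8*(-1)) = (4*(-2))*8 = -8*8 = -64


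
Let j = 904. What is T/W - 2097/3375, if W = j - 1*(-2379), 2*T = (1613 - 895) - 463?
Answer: -1434253/2462250 ≈ -0.58250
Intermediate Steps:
T = 255/2 (T = ((1613 - 895) - 463)/2 = (718 - 463)/2 = (½)*255 = 255/2 ≈ 127.50)
W = 3283 (W = 904 - 1*(-2379) = 904 + 2379 = 3283)
T/W - 2097/3375 = (255/2)/3283 - 2097/3375 = (255/2)*(1/3283) - 2097*1/3375 = 255/6566 - 233/375 = -1434253/2462250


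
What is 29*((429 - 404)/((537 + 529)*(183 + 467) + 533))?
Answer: 725/693433 ≈ 0.0010455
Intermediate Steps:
29*((429 - 404)/((537 + 529)*(183 + 467) + 533)) = 29*(25/(1066*650 + 533)) = 29*(25/(692900 + 533)) = 29*(25/693433) = 725/693433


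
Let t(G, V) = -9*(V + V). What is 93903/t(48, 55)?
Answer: -31301/330 ≈ -94.852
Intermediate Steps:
t(G, V) = -18*V
93903/t(48, 55) = 93903/((-18*55)) = 93903/(-990) = 93903*(-1/990) = -31301/330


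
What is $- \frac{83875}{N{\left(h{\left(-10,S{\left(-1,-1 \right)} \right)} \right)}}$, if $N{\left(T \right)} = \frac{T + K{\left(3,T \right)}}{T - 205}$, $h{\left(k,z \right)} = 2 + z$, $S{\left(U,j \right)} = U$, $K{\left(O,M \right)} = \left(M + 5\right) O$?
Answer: $\frac{17110500}{19} \approx 9.0055 \cdot 10^{5}$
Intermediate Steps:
$K{\left(O,M \right)} = O \left(5 + M\right)$ ($K{\left(O,M \right)} = \left(5 + M\right) O = O \left(5 + M\right)$)
$N{\left(T \right)} = \frac{15 + 4 T}{-205 + T}$ ($N{\left(T \right)} = \frac{T + 3 \left(5 + T\right)}{T - 205} = \frac{T + \left(15 + 3 T\right)}{-205 + T} = \frac{15 + 4 T}{-205 + T}$)
$- \frac{83875}{N{\left(h{\left(-10,S{\left(-1,-1 \right)} \right)} \right)}} = - \frac{83875}{\frac{1}{-205 + \left(2 - 1\right)} \left(15 + 4 \left(2 - 1\right)\right)} = - \frac{83875}{\frac{1}{-205 + 1} \left(15 + 4 \cdot 1\right)} = - \frac{83875}{\frac{1}{-204} \left(15 + 4\right)} = - \frac{83875}{\left(- \frac{1}{204}\right) 19} = - \frac{83875}{- \frac{19}{204}} = \left(-83875\right) \left(- \frac{204}{19}\right) = \frac{17110500}{19}$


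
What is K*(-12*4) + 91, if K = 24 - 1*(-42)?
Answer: -3077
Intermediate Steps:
K = 66 (K = 24 + 42 = 66)
K*(-12*4) + 91 = 66*(-12*4) + 91 = 66*(-48) + 91 = -3168 + 91 = -3077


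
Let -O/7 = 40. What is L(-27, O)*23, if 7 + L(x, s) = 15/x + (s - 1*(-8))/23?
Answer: -4012/9 ≈ -445.78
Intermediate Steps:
O = -280 (O = -7*40 = -280)
L(x, s) = -153/23 + 15/x + s/23 (L(x, s) = -7 + (15/x + (s - 1*(-8))/23) = -7 + (15/x + (s + 8)*(1/23)) = -7 + (15/x + (8 + s)*(1/23)) = -7 + (15/x + (8/23 + s/23)) = -7 + (8/23 + 15/x + s/23) = -153/23 + 15/x + s/23)
L(-27, O)*23 = ((1/23)*(345 - 27*(-153 - 280))/(-27))*23 = ((1/23)*(-1/27)*(345 - 27*(-433)))*23 = ((1/23)*(-1/27)*(345 + 11691))*23 = ((1/23)*(-1/27)*12036)*23 = -4012/207*23 = -4012/9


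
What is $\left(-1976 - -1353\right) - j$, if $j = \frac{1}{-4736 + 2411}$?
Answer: $- \frac{1448474}{2325} \approx -623.0$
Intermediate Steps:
$j = - \frac{1}{2325}$ ($j = \frac{1}{-2325} = - \frac{1}{2325} \approx -0.00043011$)
$\left(-1976 - -1353\right) - j = \left(-1976 - -1353\right) - - \frac{1}{2325} = \left(-1976 + 1353\right) + \frac{1}{2325} = -623 + \frac{1}{2325} = - \frac{1448474}{2325}$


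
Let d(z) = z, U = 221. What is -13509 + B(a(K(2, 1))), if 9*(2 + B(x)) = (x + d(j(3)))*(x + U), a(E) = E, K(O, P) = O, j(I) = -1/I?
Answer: -363682/27 ≈ -13470.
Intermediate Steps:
B(x) = -2 + (221 + x)*(-⅓ + x)/9 (B(x) = -2 + ((x - 1/3)*(x + 221))/9 = -2 + ((x - 1*⅓)*(221 + x))/9 = -2 + ((x - ⅓)*(221 + x))/9 = -2 + ((-⅓ + x)*(221 + x))/9 = -2 + ((221 + x)*(-⅓ + x))/9 = -2 + (221 + x)*(-⅓ + x)/9)
-13509 + B(a(K(2, 1))) = -13509 + (-275/27 + (⅑)*2² + (662/27)*2) = -13509 + (-275/27 + (⅑)*4 + 1324/27) = -13509 + (-275/27 + 4/9 + 1324/27) = -13509 + 1061/27 = -363682/27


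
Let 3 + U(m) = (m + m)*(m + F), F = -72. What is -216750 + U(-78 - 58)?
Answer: -160177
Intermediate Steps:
U(m) = -3 + 2*m*(-72 + m) (U(m) = -3 + (m + m)*(m - 72) = -3 + (2*m)*(-72 + m) = -3 + 2*m*(-72 + m))
-216750 + U(-78 - 58) = -216750 + (-3 - 144*(-78 - 58) + 2*(-78 - 58)²) = -216750 + (-3 - 144*(-136) + 2*(-136)²) = -216750 + (-3 + 19584 + 2*18496) = -216750 + (-3 + 19584 + 36992) = -216750 + 56573 = -160177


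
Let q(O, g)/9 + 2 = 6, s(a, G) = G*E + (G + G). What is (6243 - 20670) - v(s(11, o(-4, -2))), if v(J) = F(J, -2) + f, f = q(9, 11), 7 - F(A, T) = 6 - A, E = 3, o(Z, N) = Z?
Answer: -14444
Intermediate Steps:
F(A, T) = 1 + A (F(A, T) = 7 - (6 - A) = 7 + (-6 + A) = 1 + A)
s(a, G) = 5*G (s(a, G) = G*3 + (G + G) = 3*G + 2*G = 5*G)
q(O, g) = 36 (q(O, g) = -18 + 9*6 = -18 + 54 = 36)
f = 36
v(J) = 37 + J (v(J) = (1 + J) + 36 = 37 + J)
(6243 - 20670) - v(s(11, o(-4, -2))) = (6243 - 20670) - (37 + 5*(-4)) = -14427 - (37 - 20) = -14427 - 1*17 = -14427 - 17 = -14444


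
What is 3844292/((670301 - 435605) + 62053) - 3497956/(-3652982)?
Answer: 7540572211894/542009377759 ≈ 13.912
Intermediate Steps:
3844292/((670301 - 435605) + 62053) - 3497956/(-3652982) = 3844292/(234696 + 62053) - 3497956*(-1/3652982) = 3844292/296749 + 1748978/1826491 = 7540572211894/542009377759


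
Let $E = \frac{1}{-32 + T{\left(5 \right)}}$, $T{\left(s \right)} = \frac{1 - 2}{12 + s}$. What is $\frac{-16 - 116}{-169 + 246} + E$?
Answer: $- \frac{6659}{3815} \approx -1.7455$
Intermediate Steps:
$T{\left(s \right)} = - \frac{1}{12 + s}$
$E = - \frac{17}{545}$ ($E = \frac{1}{-32 - \frac{1}{12 + 5}} = \frac{1}{-32 - \frac{1}{17}} = \frac{1}{- \frac{545}{17}} = - \frac{17}{545} \approx -0.031193$)
$\frac{-16 - 116}{-169 + 246} + E = \frac{-16 - 116}{-169 + 246} - \frac{17}{545} = - \frac{132}{77} - \frac{17}{545} = \left(-132\right) \frac{1}{77} - \frac{17}{545} = - \frac{12}{7} - \frac{17}{545} = - \frac{6659}{3815}$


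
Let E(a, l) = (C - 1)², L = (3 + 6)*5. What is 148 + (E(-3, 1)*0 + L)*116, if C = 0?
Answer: 5368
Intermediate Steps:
L = 45 (L = 9*5 = 45)
E(a, l) = 1 (E(a, l) = (0 - 1)² = (-1)² = 1)
148 + (E(-3, 1)*0 + L)*116 = 148 + (1*0 + 45)*116 = 148 + (0 + 45)*116 = 148 + 45*116 = 148 + 5220 = 5368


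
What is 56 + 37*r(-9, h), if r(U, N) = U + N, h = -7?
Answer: -536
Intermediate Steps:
r(U, N) = N + U
56 + 37*r(-9, h) = 56 + 37*(-7 - 9) = 56 + 37*(-16) = 56 - 592 = -536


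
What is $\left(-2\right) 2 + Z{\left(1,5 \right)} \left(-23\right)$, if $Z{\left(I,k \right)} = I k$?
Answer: $-119$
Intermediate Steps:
$\left(-2\right) 2 + Z{\left(1,5 \right)} \left(-23\right) = \left(-2\right) 2 + 1 \cdot 5 \left(-23\right) = -4 + 5 \left(-23\right) = -4 - 115 = -119$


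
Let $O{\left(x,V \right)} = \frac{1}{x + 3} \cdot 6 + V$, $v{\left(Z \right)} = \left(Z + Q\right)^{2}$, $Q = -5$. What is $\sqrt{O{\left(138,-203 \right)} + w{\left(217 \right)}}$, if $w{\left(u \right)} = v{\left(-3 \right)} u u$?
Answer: $\frac{\sqrt{6656806131}}{47} \approx 1735.9$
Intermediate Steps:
$v{\left(Z \right)} = \left(-5 + Z\right)^{2}$ ($v{\left(Z \right)} = \left(Z - 5\right)^{2} = \left(-5 + Z\right)^{2}$)
$w{\left(u \right)} = 64 u^{2}$ ($w{\left(u \right)} = \left(-5 - 3\right)^{2} u u = \left(-8\right)^{2} u u = 64 u u = 64 u^{2}$)
$O{\left(x,V \right)} = V + \frac{6}{3 + x}$ ($O{\left(x,V \right)} = \frac{1}{3 + x} 6 + V = \frac{6}{3 + x} + V = V + \frac{6}{3 + x}$)
$\sqrt{O{\left(138,-203 \right)} + w{\left(217 \right)}} = \sqrt{\frac{6 + 3 \left(-203\right) - 28014}{3 + 138} + 64 \cdot 217^{2}} = \sqrt{\frac{6 - 609 - 28014}{141} + 64 \cdot 47089} = \sqrt{\frac{1}{141} \left(-28617\right) + 3013696} = \sqrt{- \frac{9539}{47} + 3013696} = \sqrt{\frac{141634173}{47}} = \frac{\sqrt{6656806131}}{47}$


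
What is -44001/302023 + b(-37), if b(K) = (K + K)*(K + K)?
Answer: 1653833947/302023 ≈ 5475.9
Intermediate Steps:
b(K) = 4*K² (b(K) = (2*K)*(2*K) = 4*K²)
-44001/302023 + b(-37) = -44001/302023 + 4*(-37)² = -44001*1/302023 + 4*1369 = -44001/302023 + 5476 = 1653833947/302023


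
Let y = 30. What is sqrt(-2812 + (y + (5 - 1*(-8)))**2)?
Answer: 3*I*sqrt(107) ≈ 31.032*I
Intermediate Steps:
sqrt(-2812 + (y + (5 - 1*(-8)))**2) = sqrt(-2812 + (30 + (5 - 1*(-8)))**2) = sqrt(-2812 + (30 + (5 + 8))**2) = sqrt(-2812 + (30 + 13)**2) = sqrt(-2812 + 43**2) = sqrt(-2812 + 1849) = sqrt(-963) = 3*I*sqrt(107)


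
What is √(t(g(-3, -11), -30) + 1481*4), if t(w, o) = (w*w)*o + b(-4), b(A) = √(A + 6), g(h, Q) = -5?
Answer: √(5174 + √2) ≈ 71.940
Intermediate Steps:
b(A) = √(6 + A)
t(w, o) = √2 + o*w² (t(w, o) = (w*w)*o + √(6 - 4) = w²*o + √2 = o*w² + √2 = √2 + o*w²)
√(t(g(-3, -11), -30) + 1481*4) = √((√2 - 30*(-5)²) + 1481*4) = √((√2 - 30*25) + 5924) = √((√2 - 750) + 5924) = √((-750 + √2) + 5924) = √(5174 + √2)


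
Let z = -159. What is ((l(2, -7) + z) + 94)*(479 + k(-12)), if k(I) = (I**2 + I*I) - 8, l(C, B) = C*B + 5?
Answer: -56166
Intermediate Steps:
l(C, B) = 5 + B*C (l(C, B) = B*C + 5 = 5 + B*C)
k(I) = -8 + 2*I**2 (k(I) = (I**2 + I**2) - 8 = 2*I**2 - 8 = -8 + 2*I**2)
((l(2, -7) + z) + 94)*(479 + k(-12)) = (((5 - 7*2) - 159) + 94)*(479 + (-8 + 2*(-12)**2)) = (((5 - 14) - 159) + 94)*(479 + (-8 + 2*144)) = ((-9 - 159) + 94)*(479 + (-8 + 288)) = (-168 + 94)*(479 + 280) = -74*759 = -56166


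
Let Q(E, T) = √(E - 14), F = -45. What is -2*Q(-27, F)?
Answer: -2*I*√41 ≈ -12.806*I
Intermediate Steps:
Q(E, T) = √(-14 + E)
-2*Q(-27, F) = -2*√(-14 - 27) = -2*I*√41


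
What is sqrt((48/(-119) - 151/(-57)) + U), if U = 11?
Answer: sqrt(609425418)/6783 ≈ 3.6395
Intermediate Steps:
sqrt((48/(-119) - 151/(-57)) + U) = sqrt((48/(-119) - 151/(-57)) + 11) = sqrt((48*(-1/119) - 151*(-1/57)) + 11) = sqrt((-48/119 + 151/57) + 11) = sqrt(15233/6783 + 11) = sqrt(89846/6783) = sqrt(609425418)/6783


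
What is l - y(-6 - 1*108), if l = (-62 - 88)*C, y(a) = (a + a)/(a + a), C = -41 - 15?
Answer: 8399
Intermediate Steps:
C = -56
y(a) = 1 (y(a) = (2*a)/((2*a)) = (2*a)*(1/(2*a)) = 1)
l = 8400 (l = (-62 - 88)*(-56) = -150*(-56) = 8400)
l - y(-6 - 1*108) = 8400 - 1*1 = 8400 - 1 = 8399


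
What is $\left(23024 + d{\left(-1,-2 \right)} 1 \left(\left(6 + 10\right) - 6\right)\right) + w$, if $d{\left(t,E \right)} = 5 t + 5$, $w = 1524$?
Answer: $24548$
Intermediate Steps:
$d{\left(t,E \right)} = 5 + 5 t$
$\left(23024 + d{\left(-1,-2 \right)} 1 \left(\left(6 + 10\right) - 6\right)\right) + w = \left(23024 + \left(5 + 5 \left(-1\right)\right) 1 \left(\left(6 + 10\right) - 6\right)\right) + 1524 = \left(23024 + \left(5 - 5\right) 1 \left(16 - 6\right)\right) + 1524 = \left(23024 + 0 \cdot 1 \cdot 10\right) + 1524 = \left(23024 + 0 \cdot 10\right) + 1524 = \left(23024 + 0\right) + 1524 = 23024 + 1524 = 24548$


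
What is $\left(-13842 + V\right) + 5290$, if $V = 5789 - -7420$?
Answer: $4657$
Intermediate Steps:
$V = 13209$ ($V = 5789 + 7420 = 13209$)
$\left(-13842 + V\right) + 5290 = \left(-13842 + 13209\right) + 5290 = -633 + 5290 = 4657$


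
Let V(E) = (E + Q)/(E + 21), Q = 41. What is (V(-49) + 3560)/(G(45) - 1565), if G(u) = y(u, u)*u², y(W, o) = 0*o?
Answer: -24922/10955 ≈ -2.2749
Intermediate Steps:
y(W, o) = 0
V(E) = (41 + E)/(21 + E) (V(E) = (E + 41)/(E + 21) = (41 + E)/(21 + E))
G(u) = 0 (G(u) = 0*u² = 0)
(V(-49) + 3560)/(G(45) - 1565) = ((41 - 49)/(21 - 49) + 3560)/(0 - 1565) = (-8/(-28) + 3560)/(-1565) = (-1/28*(-8) + 3560)*(-1/1565) = (2/7 + 3560)*(-1/1565) = (24922/7)*(-1/1565) = -24922/10955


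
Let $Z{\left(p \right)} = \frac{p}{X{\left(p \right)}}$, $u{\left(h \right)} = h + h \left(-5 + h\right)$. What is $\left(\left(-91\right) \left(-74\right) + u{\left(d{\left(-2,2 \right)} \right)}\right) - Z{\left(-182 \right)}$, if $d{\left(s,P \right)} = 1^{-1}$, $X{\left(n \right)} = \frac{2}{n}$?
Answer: $-9831$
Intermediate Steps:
$d{\left(s,P \right)} = 1$
$Z{\left(p \right)} = \frac{p^{2}}{2}$ ($Z{\left(p \right)} = \frac{p}{2 \frac{1}{p}} = p \frac{p}{2} = \frac{p^{2}}{2}$)
$\left(\left(-91\right) \left(-74\right) + u{\left(d{\left(-2,2 \right)} \right)}\right) - Z{\left(-182 \right)} = \left(\left(-91\right) \left(-74\right) + 1 \left(-4 + 1\right)\right) - \frac{\left(-182\right)^{2}}{2} = \left(6734 + 1 \left(-3\right)\right) - \frac{1}{2} \cdot 33124 = \left(6734 - 3\right) - 16562 = 6731 - 16562 = -9831$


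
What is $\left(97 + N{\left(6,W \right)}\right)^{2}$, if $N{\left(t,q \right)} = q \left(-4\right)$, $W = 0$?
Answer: $9409$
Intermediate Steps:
$N{\left(t,q \right)} = - 4 q$
$\left(97 + N{\left(6,W \right)}\right)^{2} = \left(97 - 0\right)^{2} = \left(97 + 0\right)^{2} = 97^{2} = 9409$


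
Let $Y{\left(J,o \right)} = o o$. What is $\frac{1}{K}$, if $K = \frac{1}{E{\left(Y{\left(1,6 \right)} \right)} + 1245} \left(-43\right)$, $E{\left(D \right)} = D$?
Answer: $- \frac{1281}{43} \approx -29.791$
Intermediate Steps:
$Y{\left(J,o \right)} = o^{2}$
$K = - \frac{43}{1281}$ ($K = \frac{1}{6^{2} + 1245} \left(-43\right) = \frac{1}{36 + 1245} \left(-43\right) = \frac{1}{1281} \left(-43\right) = - \frac{43}{1281} \approx -0.033568$)
$\frac{1}{K} = \frac{1}{- \frac{43}{1281}} = - \frac{1281}{43}$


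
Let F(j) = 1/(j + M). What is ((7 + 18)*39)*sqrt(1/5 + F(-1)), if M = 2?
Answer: 195*sqrt(30) ≈ 1068.1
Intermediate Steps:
F(j) = 1/(2 + j) (F(j) = 1/(j + 2) = 1/(2 + j))
((7 + 18)*39)*sqrt(1/5 + F(-1)) = ((7 + 18)*39)*sqrt(1/5 + 1/(2 - 1)) = (25*39)*sqrt(1/5 + 1/1) = 975*sqrt(1/5 + 1) = 975*sqrt(6/5) = 975*(sqrt(30)/5) = 195*sqrt(30)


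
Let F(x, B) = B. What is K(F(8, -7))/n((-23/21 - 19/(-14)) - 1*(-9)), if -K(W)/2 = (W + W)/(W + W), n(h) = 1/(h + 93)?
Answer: -4295/21 ≈ -204.52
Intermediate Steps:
n(h) = 1/(93 + h)
K(W) = -2 (K(W) = -2*(W + W)/(W + W) = -2*2*W/(2*W) = -2*2*W*1/(2*W) = -2*1 = -2)
K(F(8, -7))/n((-23/21 - 19/(-14)) - 1*(-9)) = -(204 + 2*(-23/21 - 19/(-14))) = -(204 + 2*(-23*1/21 - 19*(-1/14))) = -(204 + 2*(-23/21 + 19/14)) = -2/(1/(93 + (11/42 + 9))) = -2/(1/(93 + 389/42)) = -2/(1/(4295/42)) = -2/42/4295 = -2*4295/42 = -4295/21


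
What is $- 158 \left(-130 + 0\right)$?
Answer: $20540$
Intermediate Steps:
$- 158 \left(-130 + 0\right) = \left(-158\right) \left(-130\right) = 20540$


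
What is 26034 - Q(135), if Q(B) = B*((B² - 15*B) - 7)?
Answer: -2160021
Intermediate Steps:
Q(B) = B*(-7 + B² - 15*B)
26034 - Q(135) = 26034 - 135*(-7 + 135² - 15*135) = 26034 - 135*(-7 + 18225 - 2025) = 26034 - 135*16193 = 26034 - 1*2186055 = 26034 - 2186055 = -2160021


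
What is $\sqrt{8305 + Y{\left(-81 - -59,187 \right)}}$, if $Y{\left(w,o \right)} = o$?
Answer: $2 \sqrt{2123} \approx 92.152$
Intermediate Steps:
$\sqrt{8305 + Y{\left(-81 - -59,187 \right)}} = \sqrt{8305 + 187} = \sqrt{8492} = 2 \sqrt{2123}$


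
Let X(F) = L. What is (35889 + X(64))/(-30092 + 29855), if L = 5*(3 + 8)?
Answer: -35944/237 ≈ -151.66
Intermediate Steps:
L = 55 (L = 5*11 = 55)
X(F) = 55
(35889 + X(64))/(-30092 + 29855) = (35889 + 55)/(-30092 + 29855) = 35944/(-237) = 35944*(-1/237) = -35944/237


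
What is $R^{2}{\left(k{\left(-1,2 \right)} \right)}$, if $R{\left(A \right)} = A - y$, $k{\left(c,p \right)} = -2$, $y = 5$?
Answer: $49$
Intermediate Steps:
$R{\left(A \right)} = -5 + A$ ($R{\left(A \right)} = A - 5 = -5 + A$)
$R^{2}{\left(k{\left(-1,2 \right)} \right)} = \left(-5 - 2\right)^{2} = \left(-7\right)^{2} = 49$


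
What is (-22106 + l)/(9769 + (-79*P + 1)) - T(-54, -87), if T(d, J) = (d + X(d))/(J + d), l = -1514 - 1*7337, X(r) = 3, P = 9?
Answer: -1608982/425773 ≈ -3.7790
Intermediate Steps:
l = -8851 (l = -1514 - 7337 = -8851)
T(d, J) = (3 + d)/(J + d) (T(d, J) = (d + 3)/(J + d) = (3 + d)/(J + d))
(-22106 + l)/(9769 + (-79*P + 1)) - T(-54, -87) = (-22106 - 8851)/(9769 + (-79*9 + 1)) - (3 - 54)/(-87 - 54) = -30957/(9769 + (-711 + 1)) - (-51)/(-141) = -30957/(9769 - 710) - (-1)*(-51)/141 = -30957/9059 - 1*17/47 = -30957*1/9059 - 17/47 = -30957/9059 - 17/47 = -1608982/425773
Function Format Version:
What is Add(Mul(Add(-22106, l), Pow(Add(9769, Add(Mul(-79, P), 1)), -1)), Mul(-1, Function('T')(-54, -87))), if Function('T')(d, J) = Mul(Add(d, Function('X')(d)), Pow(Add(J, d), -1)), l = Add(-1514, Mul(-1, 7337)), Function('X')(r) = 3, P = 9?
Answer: Rational(-1608982, 425773) ≈ -3.7790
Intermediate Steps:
l = -8851 (l = Add(-1514, -7337) = -8851)
Function('T')(d, J) = Mul(Pow(Add(J, d), -1), Add(3, d)) (Function('T')(d, J) = Mul(Add(d, 3), Pow(Add(J, d), -1)) = Mul(Add(3, d), Pow(Add(J, d), -1)) = Mul(Pow(Add(J, d), -1), Add(3, d)))
Add(Mul(Add(-22106, l), Pow(Add(9769, Add(Mul(-79, P), 1)), -1)), Mul(-1, Function('T')(-54, -87))) = Add(Mul(Add(-22106, -8851), Pow(Add(9769, Add(Mul(-79, 9), 1)), -1)), Mul(-1, Mul(Pow(Add(-87, -54), -1), Add(3, -54)))) = Add(Mul(-30957, Pow(Add(9769, Add(-711, 1)), -1)), Mul(-1, Mul(Pow(-141, -1), -51))) = Add(Mul(-30957, Pow(Add(9769, -710), -1)), Mul(-1, Mul(Rational(-1, 141), -51))) = Add(Mul(-30957, Pow(9059, -1)), Mul(-1, Rational(17, 47))) = Add(Mul(-30957, Rational(1, 9059)), Rational(-17, 47)) = Add(Rational(-30957, 9059), Rational(-17, 47)) = Rational(-1608982, 425773)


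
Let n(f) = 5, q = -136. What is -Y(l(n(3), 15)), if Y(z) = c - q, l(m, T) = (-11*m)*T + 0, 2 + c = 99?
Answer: -233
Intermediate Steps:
c = 97 (c = -2 + 99 = 97)
l(m, T) = -11*T*m (l(m, T) = -11*T*m + 0 = -11*T*m)
Y(z) = 233 (Y(z) = 97 - 1*(-136) = 97 + 136 = 233)
-Y(l(n(3), 15)) = -1*233 = -233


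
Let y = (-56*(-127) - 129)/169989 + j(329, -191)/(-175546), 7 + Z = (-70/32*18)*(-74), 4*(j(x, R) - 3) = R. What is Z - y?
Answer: 346955082554335/119363555976 ≈ 2906.7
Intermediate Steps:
j(x, R) = 3 + R/4
Z = 11627/4 (Z = -7 + (-70/32*18)*(-74) = -7 + (-70*1/32*18)*(-74) = -7 - 35/16*18*(-74) = -7 - 315/8*(-74) = -7 + 11655/4 = 11627/4 ≈ 2906.8)
y = 4933778903/119363555976 (y = (-56*(-127) - 129)/169989 + (3 + (1/4)*(-191))/(-175546) = (7112 - 129)*(1/169989) + (3 - 191/4)*(-1/175546) = 6983*(1/169989) - 179/4*(-1/175546) = 6983/169989 + 179/702184 = 4933778903/119363555976 ≈ 0.041334)
Z - y = 11627/4 - 1*4933778903/119363555976 = 11627/4 - 4933778903/119363555976 = 346955082554335/119363555976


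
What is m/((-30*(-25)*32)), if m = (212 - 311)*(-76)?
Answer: 627/2000 ≈ 0.31350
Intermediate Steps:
m = 7524 (m = -99*(-76) = 7524)
m/((-30*(-25)*32)) = 7524/((-30*(-25)*32)) = 7524/((750*32)) = 7524/24000 = 7524*(1/24000) = 627/2000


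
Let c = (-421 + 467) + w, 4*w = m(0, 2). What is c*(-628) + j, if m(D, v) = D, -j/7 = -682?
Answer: -24114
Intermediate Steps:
j = 4774 (j = -7*(-682) = 4774)
w = 0 (w = (¼)*0 = 0)
c = 46 (c = (-421 + 467) + 0 = 46 + 0 = 46)
c*(-628) + j = 46*(-628) + 4774 = -28888 + 4774 = -24114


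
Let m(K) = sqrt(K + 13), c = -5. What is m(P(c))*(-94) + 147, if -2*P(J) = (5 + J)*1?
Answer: 147 - 94*sqrt(13) ≈ -191.92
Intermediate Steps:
P(J) = -5/2 - J/2 (P(J) = -(5 + J)/2 = -5/2 - J/2)
m(K) = sqrt(13 + K)
m(P(c))*(-94) + 147 = sqrt(13 + (-5/2 - 1/2*(-5)))*(-94) + 147 = sqrt(13 + (-5/2 + 5/2))*(-94) + 147 = sqrt(13 + 0)*(-94) + 147 = sqrt(13)*(-94) + 147 = -94*sqrt(13) + 147 = 147 - 94*sqrt(13)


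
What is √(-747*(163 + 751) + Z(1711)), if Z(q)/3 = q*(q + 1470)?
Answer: √15645315 ≈ 3955.4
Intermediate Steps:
Z(q) = 3*q*(1470 + q) (Z(q) = 3*(q*(q + 1470)) = 3*(q*(1470 + q)) = 3*q*(1470 + q))
√(-747*(163 + 751) + Z(1711)) = √(-747*(163 + 751) + 3*1711*(1470 + 1711)) = √(-747*914 + 3*1711*3181) = √(-682758 + 16328073) = √15645315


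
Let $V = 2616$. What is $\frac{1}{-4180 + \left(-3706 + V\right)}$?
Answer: $- \frac{1}{5270} \approx -0.00018975$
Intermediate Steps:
$\frac{1}{-4180 + \left(-3706 + V\right)} = \frac{1}{-4180 + \left(-3706 + 2616\right)} = \frac{1}{-4180 - 1090} = \frac{1}{-5270} = - \frac{1}{5270}$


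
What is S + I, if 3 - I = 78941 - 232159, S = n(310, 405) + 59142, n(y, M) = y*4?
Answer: 213603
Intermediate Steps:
n(y, M) = 4*y
S = 60382 (S = 4*310 + 59142 = 1240 + 59142 = 60382)
I = 153221 (I = 3 - (78941 - 232159) = 3 - 1*(-153218) = 3 + 153218 = 153221)
S + I = 60382 + 153221 = 213603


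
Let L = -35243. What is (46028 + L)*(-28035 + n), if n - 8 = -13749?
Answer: -450554160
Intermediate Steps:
n = -13741 (n = 8 - 13749 = -13741)
(46028 + L)*(-28035 + n) = (46028 - 35243)*(-28035 - 13741) = 10785*(-41776) = -450554160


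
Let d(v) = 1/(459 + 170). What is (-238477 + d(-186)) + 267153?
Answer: 18037205/629 ≈ 28676.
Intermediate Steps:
d(v) = 1/629
(-238477 + d(-186)) + 267153 = (-238477 + 1/629) + 267153 = -150002032/629 + 267153 = 18037205/629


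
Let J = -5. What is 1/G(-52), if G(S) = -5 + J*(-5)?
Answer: 1/20 ≈ 0.050000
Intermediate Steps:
G(S) = 20 (G(S) = -5 - 5*(-5) = -5 + 25 = 20)
1/G(-52) = 1/20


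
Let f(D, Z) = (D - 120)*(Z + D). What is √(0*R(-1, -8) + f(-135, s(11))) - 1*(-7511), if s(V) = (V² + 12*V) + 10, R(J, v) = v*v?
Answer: 7511 + 8*I*√510 ≈ 7511.0 + 180.67*I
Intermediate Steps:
R(J, v) = v²
s(V) = 10 + V² + 12*V
f(D, Z) = (-120 + D)*(D + Z)
√(0*R(-1, -8) + f(-135, s(11))) - 1*(-7511) = √(0*(-8)² + ((-135)² - 120*(-135) - 120*(10 + 11² + 12*11) - 135*(10 + 11² + 12*11))) - 1*(-7511) = √(0*64 + (18225 + 16200 - 120*(10 + 121 + 132) - 135*(10 + 121 + 132))) + 7511 = √(0 + (18225 + 16200 - 120*263 - 135*263)) + 7511 = √(0 + (18225 + 16200 - 31560 - 35505)) + 7511 = √(0 - 32640) + 7511 = √(-32640) + 7511 = 8*I*√510 + 7511 = 7511 + 8*I*√510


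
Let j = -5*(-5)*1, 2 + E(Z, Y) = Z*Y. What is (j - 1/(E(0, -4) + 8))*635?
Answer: 94615/6 ≈ 15769.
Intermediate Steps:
E(Z, Y) = -2 + Y*Z (E(Z, Y) = -2 + Z*Y = -2 + Y*Z)
j = 25 (j = 25*1 = 25)
(j - 1/(E(0, -4) + 8))*635 = (25 - 1/((-2 - 4*0) + 8))*635 = (25 - 1/((-2 + 0) + 8))*635 = (25 - 1/(-2 + 8))*635 = (25 - 1/6)*635 = (25 - 1*⅙)*635 = (25 - ⅙)*635 = (149/6)*635 = 94615/6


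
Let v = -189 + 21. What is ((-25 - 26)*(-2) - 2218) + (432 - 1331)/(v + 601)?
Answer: -917127/433 ≈ -2118.1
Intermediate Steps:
v = -168
((-25 - 26)*(-2) - 2218) + (432 - 1331)/(v + 601) = ((-25 - 26)*(-2) - 2218) + (432 - 1331)/(-168 + 601) = (-51*(-2) - 2218) - 899/433 = (102 - 2218) - 899*1/433 = -2116 - 899/433 = -917127/433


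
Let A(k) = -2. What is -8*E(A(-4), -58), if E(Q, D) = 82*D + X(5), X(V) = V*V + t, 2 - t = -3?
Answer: 37808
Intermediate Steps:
t = 5 (t = 2 - 1*(-3) = 2 + 3 = 5)
X(V) = 5 + V² (X(V) = V*V + 5 = V² + 5 = 5 + V²)
E(Q, D) = 30 + 82*D (E(Q, D) = 82*D + (5 + 5²) = 82*D + (5 + 25) = 82*D + 30 = 30 + 82*D)
-8*E(A(-4), -58) = -8*(30 + 82*(-58)) = -8*(30 - 4756) = -8*(-4726) = 37808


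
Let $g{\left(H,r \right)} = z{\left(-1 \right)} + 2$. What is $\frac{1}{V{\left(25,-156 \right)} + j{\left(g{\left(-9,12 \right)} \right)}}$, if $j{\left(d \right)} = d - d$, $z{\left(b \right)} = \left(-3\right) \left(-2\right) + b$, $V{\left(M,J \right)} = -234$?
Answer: $- \frac{1}{234} \approx -0.0042735$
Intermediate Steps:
$z{\left(b \right)} = 6 + b$
$g{\left(H,r \right)} = 7$ ($g{\left(H,r \right)} = \left(6 - 1\right) + 2 = 5 + 2 = 7$)
$j{\left(d \right)} = 0$
$\frac{1}{V{\left(25,-156 \right)} + j{\left(g{\left(-9,12 \right)} \right)}} = \frac{1}{-234 + 0} = \frac{1}{-234} = - \frac{1}{234}$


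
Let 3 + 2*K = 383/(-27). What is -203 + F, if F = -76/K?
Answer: -11261/58 ≈ -194.16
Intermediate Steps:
K = -232/27 (K = -3/2 + (383/(-27))/2 = -3/2 + (383*(-1/27))/2 = -3/2 + (½)*(-383/27) = -3/2 - 383/54 = -232/27 ≈ -8.5926)
F = 513/58 (F = -76/(-232/27) = -76*(-27/232) = 513/58 ≈ 8.8448)
-203 + F = -203 + 513/58 = -11261/58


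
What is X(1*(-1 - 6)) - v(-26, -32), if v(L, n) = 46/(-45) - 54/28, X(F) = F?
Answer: -2551/630 ≈ -4.0492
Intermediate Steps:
v(L, n) = -1859/630 (v(L, n) = 46*(-1/45) - 54*1/28 = -46/45 - 27/14 = -1859/630)
X(1*(-1 - 6)) - v(-26, -32) = 1*(-1 - 6) - 1*(-1859/630) = 1*(-7) + 1859/630 = -7 + 1859/630 = -2551/630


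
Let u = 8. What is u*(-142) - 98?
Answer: -1234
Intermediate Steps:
u*(-142) - 98 = 8*(-142) - 98 = -1136 - 98 = -1234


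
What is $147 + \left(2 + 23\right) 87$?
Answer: $2322$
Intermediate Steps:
$147 + \left(2 + 23\right) 87 = 147 + 25 \cdot 87 = 147 + 2175 = 2322$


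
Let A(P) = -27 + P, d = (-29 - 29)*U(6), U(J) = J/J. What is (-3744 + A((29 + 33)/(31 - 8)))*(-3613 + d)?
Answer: 318169241/23 ≈ 1.3833e+7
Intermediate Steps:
U(J) = 1
d = -58 (d = (-29 - 29)*1 = -58*1 = -58)
(-3744 + A((29 + 33)/(31 - 8)))*(-3613 + d) = (-3744 + (-27 + (29 + 33)/(31 - 8)))*(-3613 - 58) = (-3744 + (-27 + 62/23))*(-3671) = (-3744 - 559/23)*(-3671) = -86671/23*(-3671) = 318169241/23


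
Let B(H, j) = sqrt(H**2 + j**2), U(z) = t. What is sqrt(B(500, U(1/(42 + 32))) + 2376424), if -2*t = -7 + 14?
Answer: sqrt(9505696 + 2*sqrt(1000049))/2 ≈ 1541.7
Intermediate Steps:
t = -7/2 (t = -(-7 + 14)/2 = -1/2*7 = -7/2 ≈ -3.5000)
U(z) = -7/2
sqrt(B(500, U(1/(42 + 32))) + 2376424) = sqrt(sqrt(500**2 + (-7/2)**2) + 2376424) = sqrt(sqrt(250000 + 49/4) + 2376424) = sqrt(sqrt(1000049/4) + 2376424) = sqrt(sqrt(1000049)/2 + 2376424) = sqrt(2376424 + sqrt(1000049)/2)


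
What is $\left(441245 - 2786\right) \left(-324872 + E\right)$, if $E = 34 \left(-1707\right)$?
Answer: $-167890335690$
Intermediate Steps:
$E = -58038$
$\left(441245 - 2786\right) \left(-324872 + E\right) = \left(441245 - 2786\right) \left(-324872 - 58038\right) = 438459 \left(-382910\right) = -167890335690$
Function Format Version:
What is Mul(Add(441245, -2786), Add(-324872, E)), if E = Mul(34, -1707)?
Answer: -167890335690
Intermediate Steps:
E = -58038
Mul(Add(441245, -2786), Add(-324872, E)) = Mul(Add(441245, -2786), Add(-324872, -58038)) = Mul(438459, -382910) = -167890335690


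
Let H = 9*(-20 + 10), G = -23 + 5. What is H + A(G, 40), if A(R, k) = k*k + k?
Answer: 1550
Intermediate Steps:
G = -18
H = -90 (H = 9*(-10) = -90)
A(R, k) = k + k² (A(R, k) = k² + k = k + k²)
H + A(G, 40) = -90 + 40*(1 + 40) = -90 + 40*41 = -90 + 1640 = 1550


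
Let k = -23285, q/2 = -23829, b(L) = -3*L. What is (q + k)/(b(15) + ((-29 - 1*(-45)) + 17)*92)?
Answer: -70943/2991 ≈ -23.719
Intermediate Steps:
q = -47658 (q = 2*(-23829) = -47658)
(q + k)/(b(15) + ((-29 - 1*(-45)) + 17)*92) = (-47658 - 23285)/(-3*15 + ((-29 - 1*(-45)) + 17)*92) = -70943/(-45 + ((-29 + 45) + 17)*92) = -70943/(-45 + (16 + 17)*92) = -70943/(-45 + 33*92) = -70943/(-45 + 3036) = -70943/2991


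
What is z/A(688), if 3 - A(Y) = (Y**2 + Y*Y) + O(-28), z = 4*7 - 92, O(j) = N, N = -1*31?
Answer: 32/473327 ≈ 6.7607e-5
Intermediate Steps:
N = -31
O(j) = -31
z = -64 (z = 28 - 92 = -64)
A(Y) = 34 - 2*Y**2 (A(Y) = 3 - ((Y**2 + Y*Y) - 31) = 3 - ((Y**2 + Y**2) - 31) = 3 - (2*Y**2 - 31) = 3 - (-31 + 2*Y**2) = 3 + (31 - 2*Y**2) = 34 - 2*Y**2)
z/A(688) = -64/(34 - 2*688**2) = -64/(34 - 2*473344) = -64/(34 - 946688) = -64/(-946654) = -64*(-1/946654) = 32/473327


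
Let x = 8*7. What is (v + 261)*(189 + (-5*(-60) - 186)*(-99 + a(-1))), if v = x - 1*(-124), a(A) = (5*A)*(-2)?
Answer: -4391037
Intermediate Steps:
x = 56
a(A) = -10*A
v = 180 (v = 56 - 1*(-124) = 56 + 124 = 180)
(v + 261)*(189 + (-5*(-60) - 186)*(-99 + a(-1))) = (180 + 261)*(189 + (-5*(-60) - 186)*(-99 - 10*(-1))) = 441*(189 + (300 - 186)*(-99 + 10)) = 441*(189 + 114*(-89)) = 441*(189 - 10146) = 441*(-9957) = -4391037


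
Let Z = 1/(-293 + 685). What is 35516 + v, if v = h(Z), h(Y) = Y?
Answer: 13922273/392 ≈ 35516.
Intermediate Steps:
Z = 1/392 ≈ 0.0025510
v = 1/392 ≈ 0.0025510
35516 + v = 35516 + 1/392 = 13922273/392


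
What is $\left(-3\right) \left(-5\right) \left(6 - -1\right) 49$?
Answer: $5145$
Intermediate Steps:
$\left(-3\right) \left(-5\right) \left(6 - -1\right) 49 = 15 \left(6 + 1\right) 49 = 15 \cdot 7 \cdot 49 = 105 \cdot 49 = 5145$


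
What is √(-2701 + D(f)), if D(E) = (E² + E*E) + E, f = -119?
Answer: √25502 ≈ 159.69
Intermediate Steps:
D(E) = E + 2*E² (D(E) = (E² + E²) + E = 2*E² + E = E + 2*E²)
√(-2701 + D(f)) = √(-2701 - 119*(1 + 2*(-119))) = √(-2701 - 119*(1 - 238)) = √(-2701 - 119*(-237)) = √(-2701 + 28203) = √25502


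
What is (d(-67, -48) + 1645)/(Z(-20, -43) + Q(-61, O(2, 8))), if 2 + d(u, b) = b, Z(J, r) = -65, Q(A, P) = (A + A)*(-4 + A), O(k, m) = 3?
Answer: 29/143 ≈ 0.20280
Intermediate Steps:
Q(A, P) = 2*A*(-4 + A) (Q(A, P) = (2*A)*(-4 + A) = 2*A*(-4 + A))
d(u, b) = -2 + b
(d(-67, -48) + 1645)/(Z(-20, -43) + Q(-61, O(2, 8))) = ((-2 - 48) + 1645)/(-65 + 2*(-61)*(-4 - 61)) = (-50 + 1645)/(-65 + 2*(-61)*(-65)) = 1595/(-65 + 7930) = 1595/7865 = 1595*(1/7865) = 29/143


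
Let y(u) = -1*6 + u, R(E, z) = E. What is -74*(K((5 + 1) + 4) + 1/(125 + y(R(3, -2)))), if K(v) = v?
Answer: -45177/61 ≈ -740.61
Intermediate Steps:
y(u) = -6 + u
-74*(K((5 + 1) + 4) + 1/(125 + y(R(3, -2)))) = -74*(((5 + 1) + 4) + 1/(125 + (-6 + 3))) = -74*((6 + 4) + 1/(125 - 3)) = -74*(10 + 1/122) = -74*1221/122 = -45177/61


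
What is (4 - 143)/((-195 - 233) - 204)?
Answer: 139/632 ≈ 0.21994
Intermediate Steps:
(4 - 143)/((-195 - 233) - 204) = -139/(-428 - 204) = -139/(-632) = -139*(-1/632) = 139/632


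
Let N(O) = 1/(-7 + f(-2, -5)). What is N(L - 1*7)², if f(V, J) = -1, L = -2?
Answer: 1/64 ≈ 0.015625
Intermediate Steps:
N(O) = -⅛ (N(O) = 1/(-7 - 1) = 1/(-8) = -⅛)
N(L - 1*7)² = (-⅛)² = 1/64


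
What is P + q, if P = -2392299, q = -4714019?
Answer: -7106318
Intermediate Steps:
P + q = -2392299 - 4714019 = -7106318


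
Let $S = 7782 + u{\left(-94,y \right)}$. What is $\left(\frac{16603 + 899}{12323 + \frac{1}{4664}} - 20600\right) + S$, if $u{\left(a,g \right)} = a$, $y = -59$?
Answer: $- \frac{742028766048}{57474473} \approx -12911.0$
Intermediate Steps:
$S = 7688$ ($S = 7782 - 94 = 7688$)
$\left(\frac{16603 + 899}{12323 + \frac{1}{4664}} - 20600\right) + S = \left(\frac{16603 + 899}{12323 + \frac{1}{4664}} - 20600\right) + 7688 = \left(\frac{17502}{12323 + \frac{1}{4664}} - 20600\right) + 7688 = \left(\frac{17502}{\frac{57474473}{4664}} - 20600\right) + 7688 = \left(17502 \cdot \frac{4664}{57474473} - 20600\right) + 7688 = \left(\frac{81629328}{57474473} - 20600\right) + 7688 = - \frac{1183892514472}{57474473} + 7688 = - \frac{742028766048}{57474473}$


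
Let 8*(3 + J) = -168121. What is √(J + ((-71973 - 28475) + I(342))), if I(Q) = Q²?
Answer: I*√72034/4 ≈ 67.098*I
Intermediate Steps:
J = -168145/8 (J = -3 + (⅛)*(-168121) = -3 - 168121/8 = -168145/8 ≈ -21018.)
√(J + ((-71973 - 28475) + I(342))) = √(-168145/8 + ((-71973 - 28475) + 342²)) = √(-168145/8 + (-100448 + 116964)) = √(-168145/8 + 16516) = √(-36017/8) = I*√72034/4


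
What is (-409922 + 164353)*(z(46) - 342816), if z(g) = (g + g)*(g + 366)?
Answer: 74876934928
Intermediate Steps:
z(g) = 2*g*(366 + g) (z(g) = (2*g)*(366 + g) = 2*g*(366 + g))
(-409922 + 164353)*(z(46) - 342816) = (-409922 + 164353)*(2*46*(366 + 46) - 342816) = -245569*(2*46*412 - 342816) = -245569*(37904 - 342816) = -245569*(-304912) = 74876934928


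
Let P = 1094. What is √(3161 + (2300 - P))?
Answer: √4367 ≈ 66.083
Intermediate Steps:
√(3161 + (2300 - P)) = √(3161 + (2300 - 1*1094)) = √(3161 + (2300 - 1094)) = √(3161 + 1206) = √4367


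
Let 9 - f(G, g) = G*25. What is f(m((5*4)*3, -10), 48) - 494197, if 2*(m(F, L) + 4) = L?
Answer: -493963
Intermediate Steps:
m(F, L) = -4 + L/2
f(G, g) = 9 - 25*G (f(G, g) = 9 - G*25 = 9 - 25*G)
f(m((5*4)*3, -10), 48) - 494197 = (9 - 25*(-4 + (½)*(-10))) - 494197 = (9 - 25*(-4 - 5)) - 494197 = (9 - 25*(-9)) - 494197 = (9 + 225) - 494197 = 234 - 494197 = -493963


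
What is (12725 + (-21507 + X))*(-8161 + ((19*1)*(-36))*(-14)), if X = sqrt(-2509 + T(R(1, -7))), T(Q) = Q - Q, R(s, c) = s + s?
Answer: -12426530 + 1415*I*sqrt(2509) ≈ -1.2427e+7 + 70877.0*I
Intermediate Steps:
R(s, c) = 2*s
T(Q) = 0
X = I*sqrt(2509) (X = sqrt(-2509 + 0) = sqrt(-2509) = I*sqrt(2509) ≈ 50.09*I)
(12725 + (-21507 + X))*(-8161 + ((19*1)*(-36))*(-14)) = (12725 + (-21507 + I*sqrt(2509)))*(-8161 + ((19*1)*(-36))*(-14)) = (-8782 + I*sqrt(2509))*(-8161 + (19*(-36))*(-14)) = (-8782 + I*sqrt(2509))*(-8161 - 684*(-14)) = (-8782 + I*sqrt(2509))*(-8161 + 9576) = (-8782 + I*sqrt(2509))*1415 = -12426530 + 1415*I*sqrt(2509)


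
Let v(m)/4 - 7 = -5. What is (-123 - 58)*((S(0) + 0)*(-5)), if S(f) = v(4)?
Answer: 7240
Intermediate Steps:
v(m) = 8 (v(m) = 28 + 4*(-5) = 28 - 20 = 8)
S(f) = 8
(-123 - 58)*((S(0) + 0)*(-5)) = (-123 - 58)*((8 + 0)*(-5)) = -1448*(-5) = -181*(-40) = 7240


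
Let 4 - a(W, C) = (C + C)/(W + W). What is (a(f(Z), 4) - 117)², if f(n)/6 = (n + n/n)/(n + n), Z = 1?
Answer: 116281/9 ≈ 12920.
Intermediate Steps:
f(n) = 3*(1 + n)/n (f(n) = 6*((n + n/n)/(n + n)) = 6*((n + 1)/((2*n))) = 6*((1 + n)*(1/(2*n))) = 6*((1 + n)/(2*n)) = 3*(1 + n)/n)
a(W, C) = 4 - C/W (a(W, C) = 4 - (C + C)/(W + W) = 4 - 2*C/(2*W) = 4 - 2*C*1/(2*W) = 4 - C/W)
(a(f(Z), 4) - 117)² = ((4 - 1*4/(3 + 3/1)) - 117)² = ((4 - 1*4/(3 + 3*1)) - 117)² = ((4 - 1*4/(3 + 3)) - 117)² = ((4 - 1*4/6) - 117)² = ((4 - 1*4*⅙) - 117)² = ((4 - ⅔) - 117)² = (10/3 - 117)² = (-341/3)² = 116281/9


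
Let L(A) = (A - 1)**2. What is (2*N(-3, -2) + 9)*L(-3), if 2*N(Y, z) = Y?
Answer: 96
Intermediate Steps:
N(Y, z) = Y/2
L(A) = (-1 + A)**2
(2*N(-3, -2) + 9)*L(-3) = (2*((1/2)*(-3)) + 9)*(-1 - 3)**2 = (2*(-3/2) + 9)*(-4)**2 = (-3 + 9)*16 = 6*16 = 96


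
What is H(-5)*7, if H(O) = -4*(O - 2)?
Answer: 196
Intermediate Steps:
H(O) = 8 - 4*O (H(O) = -4*(-2 + O) = 8 - 4*O)
H(-5)*7 = (8 - 4*(-5))*7 = (8 + 20)*7 = 28*7 = 196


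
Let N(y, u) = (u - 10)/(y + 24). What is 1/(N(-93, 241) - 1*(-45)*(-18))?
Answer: -23/18707 ≈ -0.0012295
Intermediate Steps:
N(y, u) = (-10 + u)/(24 + y)
1/(N(-93, 241) - 1*(-45)*(-18)) = 1/((-10 + 241)/(24 - 93) - 1*(-45)*(-18)) = 1/(231/(-69) + 45*(-18)) = 1/(-1/69*231 - 810) = 1/(-77/23 - 810) = 1/(-18707/23) = -23/18707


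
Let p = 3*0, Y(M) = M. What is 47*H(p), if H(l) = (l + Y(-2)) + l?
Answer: -94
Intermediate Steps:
p = 0
H(l) = -2 + 2*l (H(l) = (l - 2) + l = (-2 + l) + l = -2 + 2*l)
47*H(p) = 47*(-2 + 2*0) = 47*(-2 + 0) = 47*(-2) = -94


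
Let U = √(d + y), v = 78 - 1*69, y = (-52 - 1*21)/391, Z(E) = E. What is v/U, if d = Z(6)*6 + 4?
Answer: 3*√6086697/5189 ≈ 1.4264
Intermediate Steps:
y = -73/391 (y = (-52 - 21)*(1/391) = -73*1/391 = -73/391 ≈ -0.18670)
v = 9 (v = 78 - 69 = 9)
d = 40 (d = 6*6 + 4 = 36 + 4 = 40)
U = √6086697/391 (U = √(40 - 73/391) = √(15567/391) = √6086697/391 ≈ 6.3098)
v/U = 9/((√6086697/391)) = 9*(√6086697/15567) = 3*√6086697/5189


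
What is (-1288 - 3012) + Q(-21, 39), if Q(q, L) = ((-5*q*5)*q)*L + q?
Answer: -434296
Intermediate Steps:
Q(q, L) = q - 25*L*q**2 (Q(q, L) = ((-25*q)*q)*L + q = (-25*q**2)*L + q = -25*L*q**2 + q = q - 25*L*q**2)
(-1288 - 3012) + Q(-21, 39) = (-1288 - 3012) - 21*(1 - 25*39*(-21)) = -4300 - 21*(1 + 20475) = -4300 - 21*20476 = -4300 - 429996 = -434296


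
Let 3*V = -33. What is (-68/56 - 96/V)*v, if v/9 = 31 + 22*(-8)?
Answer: -1509885/154 ≈ -9804.5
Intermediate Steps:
V = -11 (V = (⅓)*(-33) = -11)
v = -1305 (v = 9*(31 + 22*(-8)) = 9*(31 - 176) = 9*(-145) = -1305)
(-68/56 - 96/V)*v = (-68/56 - 96/(-11))*(-1305) = (-68*1/56 - 96*(-1/11))*(-1305) = (-17/14 + 96/11)*(-1305) = (1157/154)*(-1305) = -1509885/154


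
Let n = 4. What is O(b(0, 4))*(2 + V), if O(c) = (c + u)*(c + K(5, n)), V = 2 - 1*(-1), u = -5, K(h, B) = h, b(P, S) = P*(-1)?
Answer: -125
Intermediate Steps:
b(P, S) = -P
V = 3 (V = 2 + 1 = 3)
O(c) = (-5 + c)*(5 + c) (O(c) = (c - 5)*(c + 5) = (-5 + c)*(5 + c))
O(b(0, 4))*(2 + V) = (-25 + (-1*0)²)*(2 + 3) = (-25 + 0²)*5 = (-25 + 0)*5 = -25*5 = -125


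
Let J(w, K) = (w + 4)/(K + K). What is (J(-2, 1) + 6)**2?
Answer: 49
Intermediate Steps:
J(w, K) = (4 + w)/(2*K) (J(w, K) = (4 + w)/((2*K)) = (4 + w)*(1/(2*K)) = (4 + w)/(2*K))
(J(-2, 1) + 6)**2 = ((1/2)*(4 - 2)/1 + 6)**2 = ((1/2)*1*2 + 6)**2 = (1 + 6)**2 = 7**2 = 49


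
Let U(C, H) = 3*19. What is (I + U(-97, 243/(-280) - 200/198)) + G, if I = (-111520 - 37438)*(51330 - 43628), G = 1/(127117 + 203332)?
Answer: -379115697702090/330449 ≈ -1.1473e+9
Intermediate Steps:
U(C, H) = 57
G = 1/330449 ≈ 3.0262e-6
I = -1147274516 (I = -148958*7702 = -1147274516)
(I + U(-97, 243/(-280) - 200/198)) + G = (-1147274516 + 57) + 1/330449 = -1147274459 + 1/330449 = -379115697702090/330449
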